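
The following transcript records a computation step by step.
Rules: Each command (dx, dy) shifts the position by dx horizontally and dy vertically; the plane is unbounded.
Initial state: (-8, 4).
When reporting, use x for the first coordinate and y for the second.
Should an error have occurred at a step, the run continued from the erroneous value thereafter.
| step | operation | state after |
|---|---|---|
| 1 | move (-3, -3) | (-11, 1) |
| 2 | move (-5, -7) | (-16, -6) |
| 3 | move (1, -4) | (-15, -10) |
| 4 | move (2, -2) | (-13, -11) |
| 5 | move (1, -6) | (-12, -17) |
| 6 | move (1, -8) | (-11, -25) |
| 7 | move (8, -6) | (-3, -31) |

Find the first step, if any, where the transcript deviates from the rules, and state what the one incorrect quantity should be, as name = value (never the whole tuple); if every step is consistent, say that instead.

step 4, y = -12

Recomputing the run from the initial state:
step 1: x = -11, y = 1
step 2: x = -16, y = -6
step 3: x = -15, y = -10
step 4: x = -13, y = -12
step 5: x = -12, y = -18
step 6: x = -11, y = -26
step 7: x = -3, y = -32
The first disagreement with the transcript is at step 4, where the value should be y = -12.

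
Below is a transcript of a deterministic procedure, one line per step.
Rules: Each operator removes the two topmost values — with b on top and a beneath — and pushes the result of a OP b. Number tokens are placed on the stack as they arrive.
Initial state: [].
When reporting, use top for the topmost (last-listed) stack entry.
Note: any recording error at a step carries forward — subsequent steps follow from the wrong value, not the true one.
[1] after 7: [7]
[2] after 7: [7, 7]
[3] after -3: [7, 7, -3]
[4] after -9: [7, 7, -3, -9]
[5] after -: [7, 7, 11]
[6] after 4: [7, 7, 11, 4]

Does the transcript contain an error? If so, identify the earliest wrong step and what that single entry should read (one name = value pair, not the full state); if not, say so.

Recomputing the run from the initial state:
step 1: [7]
step 2: [7, 7]
step 3: [7, 7, -3]
step 4: [7, 7, -3, -9]
step 5: [7, 7, 6]
step 6: [7, 7, 6, 4]
The first disagreement with the transcript is at step 5, where the value should be top = 6.

step 5, top = 6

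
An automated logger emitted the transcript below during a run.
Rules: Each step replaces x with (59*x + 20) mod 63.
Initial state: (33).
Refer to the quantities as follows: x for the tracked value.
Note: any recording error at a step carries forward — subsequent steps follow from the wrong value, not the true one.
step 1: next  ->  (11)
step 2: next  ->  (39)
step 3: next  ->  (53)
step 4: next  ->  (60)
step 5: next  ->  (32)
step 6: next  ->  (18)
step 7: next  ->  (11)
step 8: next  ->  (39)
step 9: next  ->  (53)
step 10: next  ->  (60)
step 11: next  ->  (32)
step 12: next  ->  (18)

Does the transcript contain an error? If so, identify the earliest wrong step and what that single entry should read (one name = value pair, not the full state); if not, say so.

step 1, x = 14

step 1: x = (59*33 + 20) mod 63 = 14 -> a discrepancy with the transcript
Conclusion: step 1 carries the first error; the entry should be x = 14.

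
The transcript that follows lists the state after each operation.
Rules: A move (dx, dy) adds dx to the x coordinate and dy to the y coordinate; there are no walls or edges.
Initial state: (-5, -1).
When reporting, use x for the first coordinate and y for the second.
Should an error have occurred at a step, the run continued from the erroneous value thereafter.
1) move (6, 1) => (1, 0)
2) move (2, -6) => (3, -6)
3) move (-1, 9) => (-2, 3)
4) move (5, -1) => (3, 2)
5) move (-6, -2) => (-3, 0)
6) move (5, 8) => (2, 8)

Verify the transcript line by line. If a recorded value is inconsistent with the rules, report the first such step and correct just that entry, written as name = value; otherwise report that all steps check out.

step 3, x = 2

Recomputing the run from the initial state:
step 1: x = 1, y = 0
step 2: x = 3, y = -6
step 3: x = 2, y = 3
step 4: x = 7, y = 2
step 5: x = 1, y = 0
step 6: x = 6, y = 8
The first disagreement with the transcript is at step 3, where the value should be x = 2.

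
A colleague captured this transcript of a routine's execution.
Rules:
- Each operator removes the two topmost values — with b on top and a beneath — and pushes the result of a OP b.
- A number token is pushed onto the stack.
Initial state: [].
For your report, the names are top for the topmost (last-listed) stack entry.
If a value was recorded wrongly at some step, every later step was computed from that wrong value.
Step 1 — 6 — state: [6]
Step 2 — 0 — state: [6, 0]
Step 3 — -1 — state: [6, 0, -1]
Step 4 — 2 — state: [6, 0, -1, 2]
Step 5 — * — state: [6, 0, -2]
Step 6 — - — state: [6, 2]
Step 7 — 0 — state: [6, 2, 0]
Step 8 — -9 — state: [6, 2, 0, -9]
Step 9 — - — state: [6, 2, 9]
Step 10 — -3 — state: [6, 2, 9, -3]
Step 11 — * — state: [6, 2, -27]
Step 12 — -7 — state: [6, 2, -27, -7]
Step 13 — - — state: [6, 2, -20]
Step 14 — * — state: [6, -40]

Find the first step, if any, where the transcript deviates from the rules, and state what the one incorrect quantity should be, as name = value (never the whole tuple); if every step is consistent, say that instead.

no error

step 1: push 6: top = 6 -> in agreement
step 2: push 0: top = 0 -> same as recorded
step 3: push -1: top = -1 -> exactly as logged
step 4: push 2: top = 2 -> no discrepancy
step 5: -1 * 2 = -2 -> matches
step 6: 0 - -2 = 2 -> in agreement
step 7: push 0: top = 0 -> in agreement
step 8: push -9: top = -9 -> checks out
step 9: 0 - -9 = 9 -> agrees with the transcript
step 10: push -3: top = -3 -> checks out
step 11: 9 * -3 = -27 -> in agreement
step 12: push -7: top = -7 -> consistent with the transcript
step 13: -27 - -7 = -20 -> in agreement
step 14: 2 * -20 = -40 -> agrees with the transcript
Each recorded entry agrees with the recomputation.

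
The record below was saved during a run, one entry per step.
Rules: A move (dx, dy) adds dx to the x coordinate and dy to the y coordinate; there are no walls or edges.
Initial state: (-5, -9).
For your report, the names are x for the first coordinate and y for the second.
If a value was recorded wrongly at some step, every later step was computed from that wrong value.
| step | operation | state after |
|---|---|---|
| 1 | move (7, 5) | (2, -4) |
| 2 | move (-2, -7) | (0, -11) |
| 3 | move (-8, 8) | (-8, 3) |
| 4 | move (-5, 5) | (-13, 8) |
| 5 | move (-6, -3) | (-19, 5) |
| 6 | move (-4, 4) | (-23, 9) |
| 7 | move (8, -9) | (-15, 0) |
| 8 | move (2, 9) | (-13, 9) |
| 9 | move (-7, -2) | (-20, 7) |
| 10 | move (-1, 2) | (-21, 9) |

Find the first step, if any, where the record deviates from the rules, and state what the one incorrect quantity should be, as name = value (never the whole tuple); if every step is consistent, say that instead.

step 3, y = -3

Recomputing the run from the initial state:
step 1: x = 2, y = -4
step 2: x = 0, y = -11
step 3: x = -8, y = -3
step 4: x = -13, y = 2
step 5: x = -19, y = -1
step 6: x = -23, y = 3
step 7: x = -15, y = -6
step 8: x = -13, y = 3
step 9: x = -20, y = 1
step 10: x = -21, y = 3
The first disagreement with the record is at step 3, where the value should be y = -3.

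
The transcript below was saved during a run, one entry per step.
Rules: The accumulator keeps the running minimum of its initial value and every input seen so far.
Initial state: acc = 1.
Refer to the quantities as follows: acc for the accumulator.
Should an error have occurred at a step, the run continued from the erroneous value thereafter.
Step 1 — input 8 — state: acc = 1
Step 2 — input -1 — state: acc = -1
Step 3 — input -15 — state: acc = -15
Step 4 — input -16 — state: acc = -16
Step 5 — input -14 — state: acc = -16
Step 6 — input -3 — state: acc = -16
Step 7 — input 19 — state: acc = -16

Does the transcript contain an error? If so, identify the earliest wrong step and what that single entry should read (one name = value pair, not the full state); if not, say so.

no error

Step 1: acc = min(1, 8) = 1 — matches.
Step 2: acc = min(1, -1) = -1 — confirmed correct.
Step 3: acc = min(-1, -15) = -15 — verified.
Step 4: acc = min(-15, -16) = -16 — same as recorded.
Step 5: acc = min(-16, -14) = -16 — verified.
Step 6: acc = min(-16, -3) = -16 — verified.
Step 7: acc = min(-16, 19) = -16 — exactly as logged.
No step deviates from the rules.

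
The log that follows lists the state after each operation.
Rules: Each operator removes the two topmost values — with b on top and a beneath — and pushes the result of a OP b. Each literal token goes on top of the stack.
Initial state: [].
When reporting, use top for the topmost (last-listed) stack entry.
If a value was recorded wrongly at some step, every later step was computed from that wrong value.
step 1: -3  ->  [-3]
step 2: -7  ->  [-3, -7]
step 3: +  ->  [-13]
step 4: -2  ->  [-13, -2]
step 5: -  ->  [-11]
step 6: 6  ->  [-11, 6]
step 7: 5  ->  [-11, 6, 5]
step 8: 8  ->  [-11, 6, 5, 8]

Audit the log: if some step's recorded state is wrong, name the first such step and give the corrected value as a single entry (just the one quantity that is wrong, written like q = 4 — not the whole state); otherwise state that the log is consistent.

Step 1: push -3: top = -3 — consistent with the log.
Step 2: push -7: top = -7 — in agreement.
Step 3: -3 + -7 = -10 — the log disagrees here.
That makes step 3 the first incorrect line — top = -10 is what it should show.

step 3, top = -10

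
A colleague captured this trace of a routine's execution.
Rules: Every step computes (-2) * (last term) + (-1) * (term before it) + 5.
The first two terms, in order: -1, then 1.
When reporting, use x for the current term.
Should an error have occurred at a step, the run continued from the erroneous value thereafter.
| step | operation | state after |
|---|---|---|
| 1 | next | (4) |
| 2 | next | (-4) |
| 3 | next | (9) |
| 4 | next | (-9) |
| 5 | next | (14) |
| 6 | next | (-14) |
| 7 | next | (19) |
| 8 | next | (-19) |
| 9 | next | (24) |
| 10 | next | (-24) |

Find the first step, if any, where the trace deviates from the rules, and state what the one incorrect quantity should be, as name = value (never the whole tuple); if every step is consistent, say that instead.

Recomputing the run from the initial state:
step 1: x = 4
step 2: x = -4
step 3: x = 9
step 4: x = -9
step 5: x = 14
step 6: x = -14
step 7: x = 19
step 8: x = -19
step 9: x = 24
step 10: x = -24
This matches the trace at every step.

no error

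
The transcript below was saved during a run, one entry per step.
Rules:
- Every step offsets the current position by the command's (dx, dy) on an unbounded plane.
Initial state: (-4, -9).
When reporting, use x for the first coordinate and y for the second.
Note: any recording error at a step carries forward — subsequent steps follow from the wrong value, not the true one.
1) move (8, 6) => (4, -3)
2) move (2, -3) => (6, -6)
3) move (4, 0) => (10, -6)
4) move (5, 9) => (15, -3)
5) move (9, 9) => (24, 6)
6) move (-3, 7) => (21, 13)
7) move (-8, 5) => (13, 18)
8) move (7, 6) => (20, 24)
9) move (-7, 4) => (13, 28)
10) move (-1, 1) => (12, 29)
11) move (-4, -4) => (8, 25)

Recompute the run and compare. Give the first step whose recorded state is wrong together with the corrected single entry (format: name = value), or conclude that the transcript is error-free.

step 4, y = 3

Recomputing the run from the initial state:
step 1: x = 4, y = -3
step 2: x = 6, y = -6
step 3: x = 10, y = -6
step 4: x = 15, y = 3
step 5: x = 24, y = 12
step 6: x = 21, y = 19
step 7: x = 13, y = 24
step 8: x = 20, y = 30
step 9: x = 13, y = 34
step 10: x = 12, y = 35
step 11: x = 8, y = 31
The first disagreement with the transcript is at step 4, where the value should be y = 3.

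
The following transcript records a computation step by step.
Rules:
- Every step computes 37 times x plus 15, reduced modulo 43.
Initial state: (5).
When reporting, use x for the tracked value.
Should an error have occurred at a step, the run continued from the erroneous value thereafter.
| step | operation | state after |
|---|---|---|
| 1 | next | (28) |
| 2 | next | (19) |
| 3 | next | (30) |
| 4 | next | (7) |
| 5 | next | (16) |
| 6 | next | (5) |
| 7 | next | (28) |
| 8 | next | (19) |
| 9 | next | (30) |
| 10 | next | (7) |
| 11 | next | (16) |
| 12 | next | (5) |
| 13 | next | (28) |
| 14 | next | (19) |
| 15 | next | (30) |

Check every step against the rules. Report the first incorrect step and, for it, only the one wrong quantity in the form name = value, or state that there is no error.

no error

1. x = (37*5 + 15) mod 43 = 28 (checks out)
2. x = (37*28 + 15) mod 43 = 19 (agrees with the transcript)
3. x = (37*19 + 15) mod 43 = 30 (consistent with the transcript)
4. x = (37*30 + 15) mod 43 = 7 (checks out)
5. x = (37*7 + 15) mod 43 = 16 (confirmed correct)
6. x = (37*16 + 15) mod 43 = 5 (consistent with the transcript)
7. x = (37*5 + 15) mod 43 = 28 (agrees with the transcript)
8. x = (37*28 + 15) mod 43 = 19 (exactly as logged)
9. x = (37*19 + 15) mod 43 = 30 (in agreement)
10. x = (37*30 + 15) mod 43 = 7 (exactly as logged)
11. x = (37*7 + 15) mod 43 = 16 (agrees with the transcript)
12. x = (37*16 + 15) mod 43 = 5 (consistent with the transcript)
13. x = (37*5 + 15) mod 43 = 28 (same as recorded)
14. x = (37*28 + 15) mod 43 = 19 (agrees with the transcript)
15. x = (37*19 + 15) mod 43 = 30 (exactly as logged)
Every step is consistent.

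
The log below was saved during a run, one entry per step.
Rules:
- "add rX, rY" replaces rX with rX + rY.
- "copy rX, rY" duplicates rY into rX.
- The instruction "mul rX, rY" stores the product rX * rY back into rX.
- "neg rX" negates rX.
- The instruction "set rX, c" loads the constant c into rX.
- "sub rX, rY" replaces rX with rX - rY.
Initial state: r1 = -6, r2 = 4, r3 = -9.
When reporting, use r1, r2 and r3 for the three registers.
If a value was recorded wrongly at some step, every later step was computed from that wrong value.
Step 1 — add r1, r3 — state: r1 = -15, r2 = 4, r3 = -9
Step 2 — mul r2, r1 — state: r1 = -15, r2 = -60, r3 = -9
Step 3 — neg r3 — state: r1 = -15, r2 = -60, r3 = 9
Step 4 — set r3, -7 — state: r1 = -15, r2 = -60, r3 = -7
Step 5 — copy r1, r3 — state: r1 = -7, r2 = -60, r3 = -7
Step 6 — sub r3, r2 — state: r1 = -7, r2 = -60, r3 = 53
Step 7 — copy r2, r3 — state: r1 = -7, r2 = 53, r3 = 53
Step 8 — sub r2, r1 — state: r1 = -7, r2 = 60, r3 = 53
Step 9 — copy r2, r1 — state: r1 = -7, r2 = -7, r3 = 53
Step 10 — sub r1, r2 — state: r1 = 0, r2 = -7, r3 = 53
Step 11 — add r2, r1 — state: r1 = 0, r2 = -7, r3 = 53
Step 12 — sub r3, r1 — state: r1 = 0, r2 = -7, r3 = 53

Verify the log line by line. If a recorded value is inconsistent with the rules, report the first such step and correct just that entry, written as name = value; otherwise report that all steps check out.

step 1: r1 = -6 + -9 = -15 -> confirmed correct
step 2: r2 = 4 * -15 = -60 -> confirmed correct
step 3: r3 = -(-9) = 9 -> verified
step 4: r3 = -7 -> exactly as logged
step 5: r1 = -7 -> confirmed correct
step 6: r3 = -7 - -60 = 53 -> in agreement
step 7: r2 = 53 -> no discrepancy
step 8: r2 = 53 - -7 = 60 -> same as recorded
step 9: r2 = -7 -> checks out
step 10: r1 = -7 - -7 = 0 -> no discrepancy
step 11: r2 = -7 + 0 = -7 -> exactly as logged
step 12: r3 = 53 - 0 = 53 -> matches
All entries verified; no error found.

no error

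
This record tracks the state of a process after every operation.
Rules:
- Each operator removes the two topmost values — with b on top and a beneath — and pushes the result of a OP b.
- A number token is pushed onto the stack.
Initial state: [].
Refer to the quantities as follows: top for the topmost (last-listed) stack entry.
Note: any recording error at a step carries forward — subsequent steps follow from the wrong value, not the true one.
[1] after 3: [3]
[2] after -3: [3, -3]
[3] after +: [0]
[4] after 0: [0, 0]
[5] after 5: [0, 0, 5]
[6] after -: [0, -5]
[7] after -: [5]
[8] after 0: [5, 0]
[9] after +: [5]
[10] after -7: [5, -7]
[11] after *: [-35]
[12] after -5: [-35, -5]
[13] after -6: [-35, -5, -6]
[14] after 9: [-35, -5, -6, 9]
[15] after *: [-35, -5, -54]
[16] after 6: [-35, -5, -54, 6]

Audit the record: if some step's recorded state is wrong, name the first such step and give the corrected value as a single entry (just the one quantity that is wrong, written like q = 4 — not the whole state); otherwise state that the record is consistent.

no error

Recomputing the run from the initial state:
step 1: [3]
step 2: [3, -3]
step 3: [0]
step 4: [0, 0]
step 5: [0, 0, 5]
step 6: [0, -5]
step 7: [5]
step 8: [5, 0]
step 9: [5]
step 10: [5, -7]
step 11: [-35]
step 12: [-35, -5]
step 13: [-35, -5, -6]
step 14: [-35, -5, -6, 9]
step 15: [-35, -5, -54]
step 16: [-35, -5, -54, 6]
This matches the record at every step.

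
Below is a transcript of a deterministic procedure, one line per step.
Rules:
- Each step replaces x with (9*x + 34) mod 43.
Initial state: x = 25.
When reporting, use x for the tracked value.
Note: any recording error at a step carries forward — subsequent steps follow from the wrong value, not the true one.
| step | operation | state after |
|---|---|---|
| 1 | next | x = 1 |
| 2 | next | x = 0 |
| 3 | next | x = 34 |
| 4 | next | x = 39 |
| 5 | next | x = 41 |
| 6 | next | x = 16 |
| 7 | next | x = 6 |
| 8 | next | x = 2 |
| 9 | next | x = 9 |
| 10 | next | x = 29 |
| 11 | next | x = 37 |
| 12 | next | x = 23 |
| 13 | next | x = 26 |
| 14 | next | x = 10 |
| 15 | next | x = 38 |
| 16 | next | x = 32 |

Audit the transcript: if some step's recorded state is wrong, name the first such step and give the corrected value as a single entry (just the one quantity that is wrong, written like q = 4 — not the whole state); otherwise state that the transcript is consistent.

no error

Recomputing the run from the initial state:
step 1: x = 1
step 2: x = 0
step 3: x = 34
step 4: x = 39
step 5: x = 41
step 6: x = 16
step 7: x = 6
step 8: x = 2
step 9: x = 9
step 10: x = 29
step 11: x = 37
step 12: x = 23
step 13: x = 26
step 14: x = 10
step 15: x = 38
step 16: x = 32
This matches the transcript at every step.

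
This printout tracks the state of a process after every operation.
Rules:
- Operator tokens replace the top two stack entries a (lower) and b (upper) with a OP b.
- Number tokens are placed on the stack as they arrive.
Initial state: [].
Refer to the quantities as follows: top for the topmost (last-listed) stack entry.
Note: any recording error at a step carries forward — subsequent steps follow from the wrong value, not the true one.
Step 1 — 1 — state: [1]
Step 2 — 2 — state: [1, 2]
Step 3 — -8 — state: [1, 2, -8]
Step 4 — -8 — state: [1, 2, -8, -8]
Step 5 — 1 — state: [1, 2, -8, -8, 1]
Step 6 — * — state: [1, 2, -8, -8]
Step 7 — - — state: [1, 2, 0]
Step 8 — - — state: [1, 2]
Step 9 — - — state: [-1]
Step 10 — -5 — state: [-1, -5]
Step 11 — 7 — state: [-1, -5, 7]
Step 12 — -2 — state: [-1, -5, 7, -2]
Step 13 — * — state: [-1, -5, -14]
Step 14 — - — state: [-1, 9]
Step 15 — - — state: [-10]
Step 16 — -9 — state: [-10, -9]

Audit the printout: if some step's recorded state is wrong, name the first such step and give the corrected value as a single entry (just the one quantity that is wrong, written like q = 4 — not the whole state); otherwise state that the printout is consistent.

1. push 1: top = 1 (in agreement)
2. push 2: top = 2 (verified)
3. push -8: top = -8 (consistent with the printout)
4. push -8: top = -8 (no discrepancy)
5. push 1: top = 1 (agrees with the printout)
6. -8 * 1 = -8 (matches)
7. -8 - -8 = 0 (agrees with the printout)
8. 2 - 0 = 2 (consistent with the printout)
9. 1 - 2 = -1 (same as recorded)
10. push -5: top = -5 (confirmed correct)
11. push 7: top = 7 (consistent with the printout)
12. push -2: top = -2 (confirmed correct)
13. 7 * -2 = -14 (no discrepancy)
14. -5 - -14 = 9 (checks out)
15. -1 - 9 = -10 (confirmed correct)
16. push -9: top = -9 (exactly as logged)
Nothing is out of place; the run is error-free.

no error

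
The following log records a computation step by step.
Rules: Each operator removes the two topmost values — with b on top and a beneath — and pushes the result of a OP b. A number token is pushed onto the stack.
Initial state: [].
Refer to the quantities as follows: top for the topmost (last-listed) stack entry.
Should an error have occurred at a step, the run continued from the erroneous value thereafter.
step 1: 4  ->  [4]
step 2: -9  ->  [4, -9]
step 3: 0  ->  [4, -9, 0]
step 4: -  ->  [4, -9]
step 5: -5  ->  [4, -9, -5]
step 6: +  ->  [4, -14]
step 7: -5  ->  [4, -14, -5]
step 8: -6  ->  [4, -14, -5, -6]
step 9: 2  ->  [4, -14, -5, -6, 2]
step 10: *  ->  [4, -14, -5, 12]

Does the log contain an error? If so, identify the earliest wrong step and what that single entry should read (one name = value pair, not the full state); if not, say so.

step 10, top = -12

Recomputing the run from the initial state:
step 1: [4]
step 2: [4, -9]
step 3: [4, -9, 0]
step 4: [4, -9]
step 5: [4, -9, -5]
step 6: [4, -14]
step 7: [4, -14, -5]
step 8: [4, -14, -5, -6]
step 9: [4, -14, -5, -6, 2]
step 10: [4, -14, -5, -12]
The first disagreement with the log is at step 10, where the value should be top = -12.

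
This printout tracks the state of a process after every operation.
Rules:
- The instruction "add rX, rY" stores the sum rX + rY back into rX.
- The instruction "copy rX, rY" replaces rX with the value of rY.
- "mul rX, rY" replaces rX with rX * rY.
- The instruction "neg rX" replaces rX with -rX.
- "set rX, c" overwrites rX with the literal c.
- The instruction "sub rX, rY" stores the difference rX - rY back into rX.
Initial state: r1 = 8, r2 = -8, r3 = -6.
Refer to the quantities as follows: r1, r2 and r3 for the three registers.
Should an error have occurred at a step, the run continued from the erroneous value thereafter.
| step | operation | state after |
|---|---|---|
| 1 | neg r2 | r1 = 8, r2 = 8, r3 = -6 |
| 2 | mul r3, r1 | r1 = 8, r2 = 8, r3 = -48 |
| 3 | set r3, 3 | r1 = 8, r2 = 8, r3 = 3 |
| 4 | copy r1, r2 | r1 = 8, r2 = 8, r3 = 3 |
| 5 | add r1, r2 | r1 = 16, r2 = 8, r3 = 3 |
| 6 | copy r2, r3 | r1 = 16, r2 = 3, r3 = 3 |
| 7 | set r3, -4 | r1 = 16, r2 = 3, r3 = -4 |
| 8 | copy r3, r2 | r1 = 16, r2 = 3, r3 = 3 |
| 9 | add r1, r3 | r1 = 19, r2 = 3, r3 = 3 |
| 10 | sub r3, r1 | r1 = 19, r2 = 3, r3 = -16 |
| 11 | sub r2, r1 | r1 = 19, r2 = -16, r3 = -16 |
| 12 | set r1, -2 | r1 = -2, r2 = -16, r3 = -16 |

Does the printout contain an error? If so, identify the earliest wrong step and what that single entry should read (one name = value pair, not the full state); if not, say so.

step 1: r2 = -(-8) = 8 -> in agreement
step 2: r3 = -6 * 8 = -48 -> consistent with the printout
step 3: r3 = 3 -> confirmed correct
step 4: r1 = 8 -> same as recorded
step 5: r1 = 8 + 8 = 16 -> confirmed correct
step 6: r2 = 3 -> confirmed correct
step 7: r3 = -4 -> no discrepancy
step 8: r3 = 3 -> same as recorded
step 9: r1 = 16 + 3 = 19 -> agrees with the printout
step 10: r3 = 3 - 19 = -16 -> no discrepancy
step 11: r2 = 3 - 19 = -16 -> same as recorded
step 12: r1 = -2 -> agrees with the printout
Nothing is out of place; the run is error-free.

no error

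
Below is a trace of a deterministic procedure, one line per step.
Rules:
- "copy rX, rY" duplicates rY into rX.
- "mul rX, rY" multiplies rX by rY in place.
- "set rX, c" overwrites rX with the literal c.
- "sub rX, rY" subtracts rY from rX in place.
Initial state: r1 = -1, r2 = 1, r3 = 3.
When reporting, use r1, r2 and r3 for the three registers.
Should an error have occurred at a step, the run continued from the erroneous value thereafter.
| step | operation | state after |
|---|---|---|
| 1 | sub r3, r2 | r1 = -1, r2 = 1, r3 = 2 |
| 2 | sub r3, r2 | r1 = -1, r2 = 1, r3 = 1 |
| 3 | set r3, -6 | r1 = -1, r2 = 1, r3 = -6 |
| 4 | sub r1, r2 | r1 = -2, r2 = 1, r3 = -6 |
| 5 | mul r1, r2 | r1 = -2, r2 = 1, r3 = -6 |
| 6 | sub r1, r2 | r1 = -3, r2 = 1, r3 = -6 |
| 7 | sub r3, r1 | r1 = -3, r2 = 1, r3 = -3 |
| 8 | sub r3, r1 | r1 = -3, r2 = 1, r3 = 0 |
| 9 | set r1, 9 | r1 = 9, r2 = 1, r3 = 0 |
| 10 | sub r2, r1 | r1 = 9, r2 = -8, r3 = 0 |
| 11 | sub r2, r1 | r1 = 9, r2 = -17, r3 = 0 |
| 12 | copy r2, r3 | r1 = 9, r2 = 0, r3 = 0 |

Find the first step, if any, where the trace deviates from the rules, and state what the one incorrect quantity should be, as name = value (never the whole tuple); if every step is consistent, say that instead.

Step 1: r3 = 3 - 1 = 2 — in agreement.
Step 2: r3 = 2 - 1 = 1 — agrees with the trace.
Step 3: r3 = -6 — confirmed correct.
Step 4: r1 = -1 - 1 = -2 — exactly as logged.
Step 5: r1 = -2 * 1 = -2 — matches.
Step 6: r1 = -2 - 1 = -3 — consistent with the trace.
Step 7: r3 = -6 - -3 = -3 — confirmed correct.
Step 8: r3 = -3 - -3 = 0 — consistent with the trace.
Step 9: r1 = 9 — consistent with the trace.
Step 10: r2 = 1 - 9 = -8 — in agreement.
Step 11: r2 = -8 - 9 = -17 — checks out.
Step 12: r2 = 0 — matches.
All entries verified; no error found.

no error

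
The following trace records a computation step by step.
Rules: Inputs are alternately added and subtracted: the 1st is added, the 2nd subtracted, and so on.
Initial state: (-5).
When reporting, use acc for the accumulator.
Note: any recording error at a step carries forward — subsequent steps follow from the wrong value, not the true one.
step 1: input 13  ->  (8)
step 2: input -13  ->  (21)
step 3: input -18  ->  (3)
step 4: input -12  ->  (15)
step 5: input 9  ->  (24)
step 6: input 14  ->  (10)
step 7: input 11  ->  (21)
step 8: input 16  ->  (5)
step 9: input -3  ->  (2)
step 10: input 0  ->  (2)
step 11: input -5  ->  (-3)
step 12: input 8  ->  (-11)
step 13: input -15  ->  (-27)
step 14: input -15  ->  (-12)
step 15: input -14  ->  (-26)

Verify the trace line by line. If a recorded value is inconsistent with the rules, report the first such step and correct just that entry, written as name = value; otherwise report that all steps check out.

step 13, acc = -26

Recomputing the run from the initial state:
step 1: acc = 8
step 2: acc = 21
step 3: acc = 3
step 4: acc = 15
step 5: acc = 24
step 6: acc = 10
step 7: acc = 21
step 8: acc = 5
step 9: acc = 2
step 10: acc = 2
step 11: acc = -3
step 12: acc = -11
step 13: acc = -26
step 14: acc = -11
step 15: acc = -25
The first disagreement with the trace is at step 13, where the value should be acc = -26.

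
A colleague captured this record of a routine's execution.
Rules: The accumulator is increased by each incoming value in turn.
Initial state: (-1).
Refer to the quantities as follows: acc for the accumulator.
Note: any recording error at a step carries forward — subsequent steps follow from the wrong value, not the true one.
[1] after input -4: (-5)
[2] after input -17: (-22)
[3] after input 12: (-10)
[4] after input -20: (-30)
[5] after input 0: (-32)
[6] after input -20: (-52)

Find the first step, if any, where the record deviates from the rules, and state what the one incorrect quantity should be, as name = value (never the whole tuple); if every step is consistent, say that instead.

Recomputing the run from the initial state:
step 1: acc = -5
step 2: acc = -22
step 3: acc = -10
step 4: acc = -30
step 5: acc = -30
step 6: acc = -50
The first disagreement with the record is at step 5, where the value should be acc = -30.

step 5, acc = -30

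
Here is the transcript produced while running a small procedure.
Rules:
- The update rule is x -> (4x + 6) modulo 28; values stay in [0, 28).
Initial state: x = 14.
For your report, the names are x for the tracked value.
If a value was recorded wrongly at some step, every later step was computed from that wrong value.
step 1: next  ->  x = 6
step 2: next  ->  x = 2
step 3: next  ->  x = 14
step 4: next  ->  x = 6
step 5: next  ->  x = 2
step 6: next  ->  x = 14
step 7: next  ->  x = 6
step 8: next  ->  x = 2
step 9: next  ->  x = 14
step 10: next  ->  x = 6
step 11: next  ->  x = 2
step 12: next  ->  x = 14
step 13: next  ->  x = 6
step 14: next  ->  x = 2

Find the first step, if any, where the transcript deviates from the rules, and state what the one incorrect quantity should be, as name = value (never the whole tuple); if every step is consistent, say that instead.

no error

Recomputing the run from the initial state:
step 1: x = 6
step 2: x = 2
step 3: x = 14
step 4: x = 6
step 5: x = 2
step 6: x = 14
step 7: x = 6
step 8: x = 2
step 9: x = 14
step 10: x = 6
step 11: x = 2
step 12: x = 14
step 13: x = 6
step 14: x = 2
This matches the transcript at every step.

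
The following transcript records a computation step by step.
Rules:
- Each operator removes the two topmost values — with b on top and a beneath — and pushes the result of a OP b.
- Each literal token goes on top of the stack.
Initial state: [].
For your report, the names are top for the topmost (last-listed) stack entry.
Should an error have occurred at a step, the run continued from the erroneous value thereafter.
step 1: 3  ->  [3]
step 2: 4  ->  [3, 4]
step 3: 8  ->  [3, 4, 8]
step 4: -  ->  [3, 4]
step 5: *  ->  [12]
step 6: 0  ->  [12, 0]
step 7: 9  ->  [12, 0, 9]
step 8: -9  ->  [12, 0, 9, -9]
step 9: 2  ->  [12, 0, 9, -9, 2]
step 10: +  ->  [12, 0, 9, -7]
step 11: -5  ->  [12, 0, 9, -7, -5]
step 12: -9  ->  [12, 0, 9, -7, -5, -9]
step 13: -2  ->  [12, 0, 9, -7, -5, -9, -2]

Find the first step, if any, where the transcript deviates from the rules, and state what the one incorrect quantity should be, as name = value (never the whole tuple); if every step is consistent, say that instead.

step 4, top = -4

Recomputing the run from the initial state:
step 1: [3]
step 2: [3, 4]
step 3: [3, 4, 8]
step 4: [3, -4]
step 5: [-12]
step 6: [-12, 0]
step 7: [-12, 0, 9]
step 8: [-12, 0, 9, -9]
step 9: [-12, 0, 9, -9, 2]
step 10: [-12, 0, 9, -7]
step 11: [-12, 0, 9, -7, -5]
step 12: [-12, 0, 9, -7, -5, -9]
step 13: [-12, 0, 9, -7, -5, -9, -2]
The first disagreement with the transcript is at step 4, where the value should be top = -4.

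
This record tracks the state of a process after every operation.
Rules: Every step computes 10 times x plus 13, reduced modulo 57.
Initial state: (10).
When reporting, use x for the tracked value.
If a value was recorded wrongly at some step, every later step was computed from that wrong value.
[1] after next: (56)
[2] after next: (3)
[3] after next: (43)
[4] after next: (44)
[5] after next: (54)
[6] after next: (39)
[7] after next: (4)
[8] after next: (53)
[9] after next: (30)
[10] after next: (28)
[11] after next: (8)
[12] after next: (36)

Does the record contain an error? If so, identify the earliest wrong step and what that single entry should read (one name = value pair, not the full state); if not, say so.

step 6, x = 40

Recomputing the run from the initial state:
step 1: x = 56
step 2: x = 3
step 3: x = 43
step 4: x = 44
step 5: x = 54
step 6: x = 40
step 7: x = 14
step 8: x = 39
step 9: x = 4
step 10: x = 53
step 11: x = 30
step 12: x = 28
The first disagreement with the record is at step 6, where the value should be x = 40.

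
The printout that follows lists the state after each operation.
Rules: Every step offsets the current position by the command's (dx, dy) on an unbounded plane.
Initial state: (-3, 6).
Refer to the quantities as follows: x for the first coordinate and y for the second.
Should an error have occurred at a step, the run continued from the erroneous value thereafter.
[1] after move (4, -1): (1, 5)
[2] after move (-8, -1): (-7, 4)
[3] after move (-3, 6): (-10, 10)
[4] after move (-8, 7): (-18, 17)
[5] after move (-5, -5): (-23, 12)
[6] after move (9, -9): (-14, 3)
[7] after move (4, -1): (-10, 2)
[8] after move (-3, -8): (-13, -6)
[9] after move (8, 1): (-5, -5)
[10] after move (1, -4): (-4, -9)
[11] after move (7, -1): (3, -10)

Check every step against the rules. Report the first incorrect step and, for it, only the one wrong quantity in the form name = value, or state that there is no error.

no error

Step 1: x = -3 + (4) = 1, y = 6 + (-1) = 5 — no discrepancy.
Step 2: x = 1 + (-8) = -7, y = 5 + (-1) = 4 — confirmed correct.
Step 3: x = -7 + (-3) = -10, y = 4 + (6) = 10 — agrees with the printout.
Step 4: x = -10 + (-8) = -18, y = 10 + (7) = 17 — confirmed correct.
Step 5: x = -18 + (-5) = -23, y = 17 + (-5) = 12 — same as recorded.
Step 6: x = -23 + (9) = -14, y = 12 + (-9) = 3 — no discrepancy.
Step 7: x = -14 + (4) = -10, y = 3 + (-1) = 2 — consistent with the printout.
Step 8: x = -10 + (-3) = -13, y = 2 + (-8) = -6 — consistent with the printout.
Step 9: x = -13 + (8) = -5, y = -6 + (1) = -5 — checks out.
Step 10: x = -5 + (1) = -4, y = -5 + (-4) = -9 — verified.
Step 11: x = -4 + (7) = 3, y = -9 + (-1) = -10 — confirmed correct.
Each recorded entry agrees with the recomputation.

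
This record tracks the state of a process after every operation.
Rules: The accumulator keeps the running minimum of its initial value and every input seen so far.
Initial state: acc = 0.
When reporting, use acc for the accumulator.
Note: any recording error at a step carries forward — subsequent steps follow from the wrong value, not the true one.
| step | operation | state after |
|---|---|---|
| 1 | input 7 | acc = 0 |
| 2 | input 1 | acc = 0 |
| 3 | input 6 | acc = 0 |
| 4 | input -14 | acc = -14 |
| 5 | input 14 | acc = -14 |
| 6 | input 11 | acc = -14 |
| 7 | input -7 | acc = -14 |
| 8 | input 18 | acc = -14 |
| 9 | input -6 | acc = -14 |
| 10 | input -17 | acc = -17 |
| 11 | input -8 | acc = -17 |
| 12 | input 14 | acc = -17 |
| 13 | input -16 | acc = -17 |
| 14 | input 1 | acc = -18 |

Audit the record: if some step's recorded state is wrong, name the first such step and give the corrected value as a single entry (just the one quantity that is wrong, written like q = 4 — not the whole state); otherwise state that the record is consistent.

step 1: acc = min(0, 7) = 0 -> confirmed correct
step 2: acc = min(0, 1) = 0 -> matches
step 3: acc = min(0, 6) = 0 -> same as recorded
step 4: acc = min(0, -14) = -14 -> same as recorded
step 5: acc = min(-14, 14) = -14 -> checks out
step 6: acc = min(-14, 11) = -14 -> same as recorded
step 7: acc = min(-14, -7) = -14 -> consistent with the record
step 8: acc = min(-14, 18) = -14 -> matches
step 9: acc = min(-14, -6) = -14 -> same as recorded
step 10: acc = min(-14, -17) = -17 -> agrees with the record
step 11: acc = min(-17, -8) = -17 -> in agreement
step 12: acc = min(-17, 14) = -17 -> checks out
step 13: acc = min(-17, -16) = -17 -> consistent with the record
step 14: acc = min(-17, 1) = -17 -> this is not what the record shows
Step 14 is the first one off; corrected, acc = -17.

step 14, acc = -17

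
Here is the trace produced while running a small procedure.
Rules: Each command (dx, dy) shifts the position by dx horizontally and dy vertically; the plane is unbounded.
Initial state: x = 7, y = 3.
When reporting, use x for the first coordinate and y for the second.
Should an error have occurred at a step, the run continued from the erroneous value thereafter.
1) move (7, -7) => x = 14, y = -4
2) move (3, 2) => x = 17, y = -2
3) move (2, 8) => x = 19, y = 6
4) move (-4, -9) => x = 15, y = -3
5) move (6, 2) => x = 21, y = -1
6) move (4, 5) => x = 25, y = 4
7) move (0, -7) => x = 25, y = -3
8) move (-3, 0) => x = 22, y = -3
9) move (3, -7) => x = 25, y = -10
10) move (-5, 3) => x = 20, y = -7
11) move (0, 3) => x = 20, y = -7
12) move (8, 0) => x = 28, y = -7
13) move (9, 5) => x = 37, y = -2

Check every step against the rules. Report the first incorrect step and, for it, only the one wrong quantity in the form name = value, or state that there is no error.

step 11, y = -4

Recomputing the run from the initial state:
step 1: x = 14, y = -4
step 2: x = 17, y = -2
step 3: x = 19, y = 6
step 4: x = 15, y = -3
step 5: x = 21, y = -1
step 6: x = 25, y = 4
step 7: x = 25, y = -3
step 8: x = 22, y = -3
step 9: x = 25, y = -10
step 10: x = 20, y = -7
step 11: x = 20, y = -4
step 12: x = 28, y = -4
step 13: x = 37, y = 1
The first disagreement with the trace is at step 11, where the value should be y = -4.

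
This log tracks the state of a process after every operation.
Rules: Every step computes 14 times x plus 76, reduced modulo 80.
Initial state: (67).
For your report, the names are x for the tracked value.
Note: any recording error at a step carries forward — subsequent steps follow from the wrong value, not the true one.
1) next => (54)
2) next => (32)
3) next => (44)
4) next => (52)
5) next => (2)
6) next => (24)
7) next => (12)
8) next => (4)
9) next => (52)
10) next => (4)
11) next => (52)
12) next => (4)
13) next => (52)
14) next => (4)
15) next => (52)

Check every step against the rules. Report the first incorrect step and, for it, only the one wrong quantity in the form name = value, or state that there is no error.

step 5, x = 4

Recomputing the run from the initial state:
step 1: x = 54
step 2: x = 32
step 3: x = 44
step 4: x = 52
step 5: x = 4
step 6: x = 52
step 7: x = 4
step 8: x = 52
step 9: x = 4
step 10: x = 52
step 11: x = 4
step 12: x = 52
step 13: x = 4
step 14: x = 52
step 15: x = 4
The first disagreement with the log is at step 5, where the value should be x = 4.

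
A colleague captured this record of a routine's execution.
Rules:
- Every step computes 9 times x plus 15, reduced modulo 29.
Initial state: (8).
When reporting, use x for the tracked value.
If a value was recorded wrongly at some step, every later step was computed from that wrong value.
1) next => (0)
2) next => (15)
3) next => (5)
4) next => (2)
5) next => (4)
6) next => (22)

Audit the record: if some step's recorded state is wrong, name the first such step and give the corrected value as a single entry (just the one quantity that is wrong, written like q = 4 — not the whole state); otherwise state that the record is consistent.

no error

Recomputing the run from the initial state:
step 1: x = 0
step 2: x = 15
step 3: x = 5
step 4: x = 2
step 5: x = 4
step 6: x = 22
This matches the record at every step.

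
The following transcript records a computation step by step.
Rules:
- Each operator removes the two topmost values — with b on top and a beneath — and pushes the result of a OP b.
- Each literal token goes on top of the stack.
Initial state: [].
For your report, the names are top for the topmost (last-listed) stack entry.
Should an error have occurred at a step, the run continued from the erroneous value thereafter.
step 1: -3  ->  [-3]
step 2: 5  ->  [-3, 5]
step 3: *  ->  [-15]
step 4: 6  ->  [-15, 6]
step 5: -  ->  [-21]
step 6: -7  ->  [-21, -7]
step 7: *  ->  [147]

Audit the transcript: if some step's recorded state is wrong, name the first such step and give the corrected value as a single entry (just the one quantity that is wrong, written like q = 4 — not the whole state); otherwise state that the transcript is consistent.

no error

step 1: push -3: top = -3 -> same as recorded
step 2: push 5: top = 5 -> exactly as logged
step 3: -3 * 5 = -15 -> exactly as logged
step 4: push 6: top = 6 -> verified
step 5: -15 - 6 = -21 -> no discrepancy
step 6: push -7: top = -7 -> matches
step 7: -21 * -7 = 147 -> in agreement
The whole run recomputes cleanly — no discrepancies.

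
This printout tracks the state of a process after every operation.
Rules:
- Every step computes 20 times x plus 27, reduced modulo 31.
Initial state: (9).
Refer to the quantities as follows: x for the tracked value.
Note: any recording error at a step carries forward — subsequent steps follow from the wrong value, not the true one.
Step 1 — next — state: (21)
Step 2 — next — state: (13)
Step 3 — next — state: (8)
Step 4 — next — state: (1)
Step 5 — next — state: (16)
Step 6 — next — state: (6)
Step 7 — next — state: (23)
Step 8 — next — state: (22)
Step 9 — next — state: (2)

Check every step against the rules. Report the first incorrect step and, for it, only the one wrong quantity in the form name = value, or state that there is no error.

step 1: x = (20*9 + 27) mod 31 = 21 -> agrees with the printout
step 2: x = (20*21 + 27) mod 31 = 13 -> agrees with the printout
step 3: x = (20*13 + 27) mod 31 = 8 -> in agreement
step 4: x = (20*8 + 27) mod 31 = 1 -> matches
step 5: x = (20*1 + 27) mod 31 = 16 -> confirmed correct
step 6: x = (20*16 + 27) mod 31 = 6 -> verified
step 7: x = (20*6 + 27) mod 31 = 23 -> matches
step 8: x = (20*23 + 27) mod 31 = 22 -> confirmed correct
step 9: x = (20*22 + 27) mod 31 = 2 -> verified
Each recorded entry agrees with the recomputation.

no error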